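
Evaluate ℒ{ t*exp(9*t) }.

(s - 9)^(-2)

L{e^(9t)} = 1/(s - 9).
Then apply L{t·g(t)} = -d/ds[G(s)] with G(s) = 1/(s - 9):
differentiating 1 time and applying the sign gives (s - 9)^(-2).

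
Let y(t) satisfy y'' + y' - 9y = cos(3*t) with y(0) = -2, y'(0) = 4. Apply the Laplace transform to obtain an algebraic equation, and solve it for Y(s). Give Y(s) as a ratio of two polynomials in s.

Y(s) = (-2*s^3 + 2*s^2 - 17*s + 18)/(s^4 + s^3 + 9*s - 81)

Laplace-transform each side.
The derivative rules (L{y''} = s^2 Y - s·y(0) - y'(0) and L{y'} = sY - y(0), with y(0) = -2, y'(0) = 4) turn the left side into (s^2 + s - 9)Y - (-2*s + 2).
The right side is L{cos(3*t)} = s/(s^2 + 9).
So (s^2 + s - 9)Y = s/(s^2 + 9) + (-2*s + 2).
Solve for Y(s) and write it as one ratio of polynomials.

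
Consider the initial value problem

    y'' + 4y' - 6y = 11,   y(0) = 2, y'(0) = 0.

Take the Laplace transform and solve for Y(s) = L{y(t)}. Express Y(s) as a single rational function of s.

Y(s) = (2*s^2 + 8*s + 11)/(s^3 + 4*s^2 - 6*s)

Apply the Laplace transform to the equation.
With L{y''} = s^2 Y - s·y(0) - y'(0) and L{y'} = sY - y(0), with y(0) = 2, y'(0) = 0: the LHS transforms to (s^2 + 4*s - 6)Y - (2*s + 8).
The right side is L{11} = 11/s.
So (s^2 + 4*s - 6)Y = 11/s + (2*s + 8).
Isolate Y and clear denominators.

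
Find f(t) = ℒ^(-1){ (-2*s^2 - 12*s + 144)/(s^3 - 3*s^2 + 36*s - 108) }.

f(t) = 2*exp(3*t) - 4*sin(6*t) - 4*cos(6*t)

Factor the denominator: s^3 - 3*s^2 + 36*s - 108 = (s - 3)*(s^2 + 36).
Partial fraction decomposition gives [2/(s - 3)] + [-4*s/(s^2 + 36)] + [-24/(s^2 + 36)].
Invert each term: 2/(s - 3) ↔ 2e^(3t); -4·s/(s^2 + 36) ↔ -4cos(6t); -4·6/(s^2 + 36) ↔ -4sin(6t).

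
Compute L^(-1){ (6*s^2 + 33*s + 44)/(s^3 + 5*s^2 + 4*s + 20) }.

4*sin(2*t) + 5*cos(2*t) + exp(-5*t)

Factor the denominator: s^3 + 5*s^2 + 4*s + 20 = (s + 5)*(s^2 + 4).
Partial fraction decomposition gives [1/(s + 5)] + [5*s/(s^2 + 4)] + [8/(s^2 + 4)].
Invert each term: 1/(s + 5) ↔ e^(-5t); 5·s/(s^2 + 4) ↔ 5cos(2t); 4·2/(s^2 + 4) ↔ 4sin(2t).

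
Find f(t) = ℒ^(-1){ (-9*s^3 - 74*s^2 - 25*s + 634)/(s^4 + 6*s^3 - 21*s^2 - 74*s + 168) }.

f(t) = -5*exp(3*t) - 4*exp(2*t) + exp(-4*t) - exp(-7*t)

Factor the denominator: s^4 + 6*s^3 - 21*s^2 - 74*s + 168 = (s - 3)*(s - 2)*(s + 4)*(s + 7).
Partial fraction decomposition gives [1/(s + 4)] + [-5/(s - 3)] + [-1/(s + 7)] + [-4/(s - 2)].
Invert each term: 1/(s + 4) ↔ e^(-4t); -5/(s - 3) ↔ -5e^(3t); -1/(s + 7) ↔ -e^(-7t); -4/(s - 2) ↔ -4e^(2t).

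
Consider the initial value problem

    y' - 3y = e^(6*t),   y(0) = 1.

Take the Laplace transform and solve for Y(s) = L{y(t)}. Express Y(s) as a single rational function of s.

Transform both sides with L{·}.
With L{y'} = sY - y(0) = sY - 1: the LHS transforms to (s - 3)Y - (1).
The right side is L{e^(6*t)} = 1/(s - 6).
So (s - 3)Y = 1/(s - 6) + (1).
Solve for Y(s) and write it as one ratio of polynomials.

Y(s) = (s - 5)/(s^2 - 9*s + 18)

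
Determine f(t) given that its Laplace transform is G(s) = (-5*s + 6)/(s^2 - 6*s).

Factor the denominator: s^2 - 6*s = s*(s - 6).
Partial fraction decomposition gives [-1/s] + [-4/(s - 6)].
Invert each term: -1/(s - 0) ↔ -e^(0t); -4/(s - 6) ↔ -4e^(6t).

f(t) = -4*exp(6*t) - 1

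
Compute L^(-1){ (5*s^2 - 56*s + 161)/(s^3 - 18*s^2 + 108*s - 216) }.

5*t^2*exp(6*t)/2 + 4*t*exp(6*t) + 5*exp(6*t)

Factor the denominator: s^3 - 18*s^2 + 108*s - 216 = (s - 6)^3.
Partial fraction decomposition gives [5/(s - 6)] + [4/(s - 6)^2] + [5/(s - 6)^3].
Invert each term: 5/(s - 6) ↔ 5e^(6t); 4/(s - 6)^2 ↔ 4t·e^(6t); 5/(s - 6)^3 ↔ (5/2)t^2·e^(6t).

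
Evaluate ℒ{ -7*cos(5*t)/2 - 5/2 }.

The transform is linear, so treat each term independently.
(-7/2)·[L{cos(5t)} = s/(s^2 + 25)]; L{-5/2} = (-5/2)/s.

-7*s/(2*(s^2 + 25)) - 5/(2*s)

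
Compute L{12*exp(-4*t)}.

12/(s + 4)

L{12} = 12/s.
By the first shifting theorem, multiplying by e^(-4t) replaces s with s + 4.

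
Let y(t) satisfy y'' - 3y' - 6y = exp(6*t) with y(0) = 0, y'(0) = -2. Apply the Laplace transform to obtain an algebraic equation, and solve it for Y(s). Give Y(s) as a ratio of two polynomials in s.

Laplace-transform each side.
The derivative rules (L{y''} = s^2 Y - s·y(0) - y'(0) and L{y'} = sY - y(0), with y(0) = 0, y'(0) = -2) turn the left side into (s^2 - 3*s - 6)Y - (-2).
The right side is L{exp(6*t)} = 1/(s - 6).
So (s^2 - 3*s - 6)Y = 1/(s - 6) + (-2).
Solve for Y(s) and write it as one ratio of polynomials.

Y(s) = (-2*s + 13)/(s^3 - 9*s^2 + 12*s + 36)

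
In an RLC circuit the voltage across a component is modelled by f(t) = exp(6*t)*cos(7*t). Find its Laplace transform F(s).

L{cos(7t)} = s/(s^2 + 49).
By the first shifting theorem, multiplying by e^(6t) replaces s with s - 6.

F(s) = (s - 6)/((s - 6)^2 + 49)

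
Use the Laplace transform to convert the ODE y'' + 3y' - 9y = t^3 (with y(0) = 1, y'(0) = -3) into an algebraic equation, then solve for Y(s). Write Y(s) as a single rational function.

Y(s) = (s^5 + 6)/(s^6 + 3*s^5 - 9*s^4)

Take the Laplace transform of both sides.
With L{y''} = s^2 Y - s·y(0) - y'(0) and L{y'} = sY - y(0), with y(0) = 1, y'(0) = -3: the LHS transforms to (s^2 + 3*s - 9)Y - (s).
The right side is L{t^3} = 6/s^4.
So (s^2 + 3*s - 9)Y = 6/s^4 + (s).
Divide through and combine into a single rational function.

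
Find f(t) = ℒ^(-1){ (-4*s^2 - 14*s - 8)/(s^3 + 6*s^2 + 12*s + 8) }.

Factor the denominator: s^3 + 6*s^2 + 12*s + 8 = (s + 2)^3.
Partial fraction decomposition gives [-4/(s + 2)] + [2/(s + 2)^2] + [4/(s + 2)^3].
Invert each term: -4/(s + 2) ↔ -4e^(-2t); 2/(s + 2)^2 ↔ 2t·e^(-2t); 4/(s + 2)^3 ↔ (2)t^2·e^(-2t).

f(t) = 2*t^2*exp(-2*t) + 2*t*exp(-2*t) - 4*exp(-2*t)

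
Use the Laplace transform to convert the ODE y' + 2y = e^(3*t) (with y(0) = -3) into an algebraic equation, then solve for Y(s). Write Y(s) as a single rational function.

Y(s) = (-3*s + 10)/(s^2 - s - 6)

Apply the Laplace transform to the equation.
The derivative rules (L{y'} = sY - y(0) = sY - (-3)) turn the left side into (s + 2)Y - (-3).
The right side is L{e^(3*t)} = 1/(s - 3).
So (s + 2)Y = 1/(s - 3) + (-3).
Divide through and combine into a single rational function.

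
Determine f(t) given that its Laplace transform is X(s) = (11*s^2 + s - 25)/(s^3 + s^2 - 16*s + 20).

Factor the denominator: s^3 + s^2 - 16*s + 20 = (s - 2)^2*(s + 5).
Partial fraction decomposition gives [6/(s - 2)] + [3/(s - 2)^2] + [5/(s + 5)].
Invert each term: 6/(s - 2) ↔ 6e^(2t); 3/(s - 2)^2 ↔ 3t·e^(2t); 5/(s + 5) ↔ 5e^(-5t).

f(t) = 3*t*exp(2*t) + 6*exp(2*t) + 5*exp(-5*t)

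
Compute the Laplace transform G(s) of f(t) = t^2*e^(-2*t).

G(s) = 2/(s + 2)^3

L{e^(-2t)} = 1/(s + 2).
Then apply L{t^2·g(t)} = (-1)^2 d^2/ds^2[H(s)] with H(s) = 1/(s + 2):
differentiating 2 times and applying the sign gives 2/(s + 2)^3.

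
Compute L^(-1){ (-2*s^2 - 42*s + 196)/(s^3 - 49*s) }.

-2*exp(7*t) - 4 + 4*exp(-7*t)

Factor the denominator: s^3 - 49*s = s*(s - 7)*(s + 7).
Partial fraction decomposition gives [4/(s + 7)] + [-4/s] + [-2/(s - 7)].
Invert each term: 4/(s + 7) ↔ 4e^(-7t); -4/(s - 0) ↔ -4e^(0t); -2/(s - 7) ↔ -2e^(7t).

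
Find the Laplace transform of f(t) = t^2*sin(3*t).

18*(s^2 - 3)/(s^2 + 9)^3

L{sin(3t)} = 3/(s^2 + 9).
Then apply L{t^2·g(t)} = (-1)^2 d^2/ds^2[G(s)] with G(s) = 3/(s^2 + 9):
differentiating 2 times and applying the sign gives 18*(s^2 - 3)/(s^2 + 9)^3.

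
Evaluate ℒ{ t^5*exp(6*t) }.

120/(s - 6)^6

L{t^5} = 5!/s^6 = 120/s^6.
By the first shifting theorem, multiplying by e^(6t) replaces s with s - 6.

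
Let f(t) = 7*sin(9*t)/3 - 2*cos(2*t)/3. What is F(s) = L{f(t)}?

F(s) = -2*s/(3*(s^2 + 4)) + 21/(s^2 + 81)

Apply the Laplace transform termwise.
(7/3)·[L{sin(9t)} = 9/(s^2 + 81)]; (-2/3)·[L{cos(2t)} = s/(s^2 + 4)].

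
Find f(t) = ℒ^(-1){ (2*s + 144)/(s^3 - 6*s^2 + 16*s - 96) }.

f(t) = 3*exp(6*t) - 4*sin(4*t) - 3*cos(4*t)

Factor the denominator: s^3 - 6*s^2 + 16*s - 96 = (s - 6)*(s^2 + 16).
Partial fraction decomposition gives [3/(s - 6)] + [-3*s/(s^2 + 16)] + [-16/(s^2 + 16)].
Invert each term: 3/(s - 6) ↔ 3e^(6t); -3·s/(s^2 + 16) ↔ -3cos(4t); -4·4/(s^2 + 16) ↔ -4sin(4t).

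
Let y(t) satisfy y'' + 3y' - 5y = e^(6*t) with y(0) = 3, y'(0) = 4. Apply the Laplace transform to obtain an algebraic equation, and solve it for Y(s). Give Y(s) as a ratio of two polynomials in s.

Y(s) = (3*s^2 - 5*s - 77)/(s^3 - 3*s^2 - 23*s + 30)

Apply the Laplace transform to the equation.
With L{y''} = s^2 Y - s·y(0) - y'(0) and L{y'} = sY - y(0), with y(0) = 3, y'(0) = 4: the LHS transforms to (s^2 + 3*s - 5)Y - (3*s + 13).
The right side is L{e^(6*t)} = 1/(s - 6).
So (s^2 + 3*s - 5)Y = 1/(s - 6) + (3*s + 13).
Isolate Y and clear denominators.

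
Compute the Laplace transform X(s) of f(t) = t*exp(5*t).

X(s) = (s - 5)^(-2)

L{e^(5t)} = 1/(s - 5).
Then apply L{t·g(t)} = -d/ds[G(s)] with G(s) = 1/(s - 5):
differentiating 1 time and applying the sign gives (s - 5)^(-2).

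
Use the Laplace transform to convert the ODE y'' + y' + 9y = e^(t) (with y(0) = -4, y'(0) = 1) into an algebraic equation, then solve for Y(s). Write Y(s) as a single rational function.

Transform both sides with L{·}.
The derivative rules (L{y''} = s^2 Y - s·y(0) - y'(0) and L{y'} = sY - y(0), with y(0) = -4, y'(0) = 1) turn the left side into (s^2 + s + 9)Y - (-4*s - 3).
The right side is L{e^(t)} = 1/(s - 1).
So (s^2 + s + 9)Y = 1/(s - 1) + (-4*s - 3).
Isolate Y and clear denominators.

Y(s) = (-4*s^2 + s + 4)/(s^3 + 8*s - 9)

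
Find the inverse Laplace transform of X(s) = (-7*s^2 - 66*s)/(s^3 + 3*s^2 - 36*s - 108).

Factor the denominator: s^3 + 3*s^2 - 36*s - 108 = (s - 6)*(s + 3)*(s + 6).
Partial fraction decomposition gives [4/(s + 6)] + [-5/(s + 3)] + [-6/(s - 6)].
Invert each term: 4/(s + 6) ↔ 4e^(-6t); -5/(s + 3) ↔ -5e^(-3t); -6/(s - 6) ↔ -6e^(6t).

-6*exp(6*t) - 5*exp(-3*t) + 4*exp(-6*t)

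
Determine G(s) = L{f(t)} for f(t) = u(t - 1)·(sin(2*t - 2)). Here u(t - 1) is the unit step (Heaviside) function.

By the second shifting theorem, L{u(t - c)·g(t - c)} = e^(-cs)·H(s) with c = 1 and H(s) = L{g(t)}.
L{sin(2t)} = 2/(s^2 + 4).

G(s) = 2*exp(-s)/(s^2 + 4)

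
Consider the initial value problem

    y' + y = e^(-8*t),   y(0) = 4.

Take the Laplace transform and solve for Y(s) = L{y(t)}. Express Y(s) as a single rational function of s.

Transform both sides with L{·}.
Using L{y'} = sY - y(0) = sY - 4, the left side becomes (s + 1)Y - (4).
The right side is L{e^(-8*t)} = 1/(s + 8).
So (s + 1)Y = 1/(s + 8) + (4).
Divide through and combine into a single rational function.

Y(s) = (4*s + 33)/(s^2 + 9*s + 8)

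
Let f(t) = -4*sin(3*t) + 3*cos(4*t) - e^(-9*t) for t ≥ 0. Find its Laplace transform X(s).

X(s) = 3*s/(s^2 + 16) - 12/(s^2 + 9) - 1/(s + 9)

The transform is linear, so treat each term independently.
(3)·[L{cos(4t)} = s/(s^2 + 16)]; (-4)·[L{sin(3t)} = 3/(s^2 + 9)]; (-1)·[L{e^(-9t)} = 1/(s + 9)].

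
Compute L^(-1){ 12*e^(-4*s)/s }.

The factor e^(-4s) signals a time shift by c = 4 (second shifting theorem).
L{12} = 12/s, so L^-1{12/s} = 12.
Hence the inverse is u(t - 4) times that function evaluated at t - 4.

Heaviside(t - 4)*(12)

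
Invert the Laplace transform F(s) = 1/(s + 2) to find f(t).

Since L{e^(-2t)} = 1/(s + 2), the inverse is e^(-2*t).

f(t) = exp(-2*t)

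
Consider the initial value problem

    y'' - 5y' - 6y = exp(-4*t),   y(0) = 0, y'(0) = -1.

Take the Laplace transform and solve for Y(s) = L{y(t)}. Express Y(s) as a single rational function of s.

Transform both sides with L{·}.
The derivative rules (L{y''} = s^2 Y - s·y(0) - y'(0) and L{y'} = sY - y(0), with y(0) = 0, y'(0) = -1) turn the left side into (s^2 - 5*s - 6)Y - (-1).
The right side is L{exp(-4*t)} = 1/(s + 4).
So (s^2 - 5*s - 6)Y = 1/(s + 4) + (-1).
Divide through and combine into a single rational function.

Y(s) = (-s - 3)/(s^3 - s^2 - 26*s - 24)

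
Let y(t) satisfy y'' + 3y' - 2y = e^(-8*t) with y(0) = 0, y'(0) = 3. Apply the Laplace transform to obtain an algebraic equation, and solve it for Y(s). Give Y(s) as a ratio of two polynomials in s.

Laplace-transform each side.
Using L{y''} = s^2 Y - s·y(0) - y'(0) and L{y'} = sY - y(0), with y(0) = 0, y'(0) = 3, the left side becomes (s^2 + 3*s - 2)Y - (3).
The right side is L{e^(-8*t)} = 1/(s + 8).
So (s^2 + 3*s - 2)Y = 1/(s + 8) + (3).
Divide through and combine into a single rational function.

Y(s) = (3*s + 25)/(s^3 + 11*s^2 + 22*s - 16)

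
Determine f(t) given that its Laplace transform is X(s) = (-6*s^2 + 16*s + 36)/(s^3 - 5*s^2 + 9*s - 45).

f(t) = -exp(5*t) - 3*sin(3*t) - 5*cos(3*t)

Factor the denominator: s^3 - 5*s^2 + 9*s - 45 = (s - 5)*(s^2 + 9).
Partial fraction decomposition gives [-1/(s - 5)] + [-5*s/(s^2 + 9)] + [-9/(s^2 + 9)].
Invert each term: -1/(s - 5) ↔ -e^(5t); -5·s/(s^2 + 9) ↔ -5cos(3t); -3·3/(s^2 + 9) ↔ -3sin(3t).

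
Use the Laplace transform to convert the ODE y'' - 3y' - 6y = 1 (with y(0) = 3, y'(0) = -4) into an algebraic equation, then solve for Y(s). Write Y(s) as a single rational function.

Laplace-transform each side.
Using L{y''} = s^2 Y - s·y(0) - y'(0) and L{y'} = sY - y(0), with y(0) = 3, y'(0) = -4, the left side becomes (s^2 - 3*s - 6)Y - (3*s - 13).
The right side is L{1} = 1/s.
So (s^2 - 3*s - 6)Y = 1/s + (3*s - 13).
Solve for Y(s) and write it as one ratio of polynomials.

Y(s) = (3*s^2 - 13*s + 1)/(s^3 - 3*s^2 - 6*s)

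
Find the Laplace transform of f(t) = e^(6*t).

L{1} = 1/s.
By the first shifting theorem, multiplying by e^(6t) replaces s with s - 6.

1/(s - 6)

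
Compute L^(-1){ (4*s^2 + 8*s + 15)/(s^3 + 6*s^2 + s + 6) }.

Factor the denominator: s^3 + 6*s^2 + s + 6 = (s + 6)*(s^2 + 1).
Partial fraction decomposition gives [3/(s + 6)] + [s/(s^2 + 1)] + [2/(s^2 + 1)].
Invert each term: 3/(s + 6) ↔ 3e^(-6t); 1·s/(s^2 + 1) ↔ cos(t); 2·1/(s^2 + 1) ↔ 2sin(t).

2*sin(t) + cos(t) + 3*exp(-6*t)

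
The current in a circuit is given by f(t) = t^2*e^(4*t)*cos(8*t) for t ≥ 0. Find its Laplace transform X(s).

L{cos(8t)} = s/(s^2 + 64).
Multiplying by e^(4t) shifts s → s - 4, so L{e^(4*t)*cos(8*t)} = (s - 4)/((s - 4)^2 + 64).
Then apply L{t^2·g(t)} = (-1)^2 d^2/ds^2[G(s)] with G(s) = (s - 4)/((s - 4)^2 + 64):
differentiating 2 times and applying the sign gives 2*(s - 4)*(s^2 - 8*s - 176)/(s^2 - 8*s + 80)^3.

X(s) = 2*(s - 4)*(s^2 - 8*s - 176)/(s^2 - 8*s + 80)^3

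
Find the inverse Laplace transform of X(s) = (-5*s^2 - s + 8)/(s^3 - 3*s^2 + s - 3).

-4*exp(3*t) - 4*sin(t) - cos(t)

Factor the denominator: s^3 - 3*s^2 + s - 3 = (s - 3)*(s^2 + 1).
Partial fraction decomposition gives [-4/(s - 3)] + [-s/(s^2 + 1)] + [-4/(s^2 + 1)].
Invert each term: -4/(s - 3) ↔ -4e^(3t); -1·s/(s^2 + 1) ↔ -cos(t); -4·1/(s^2 + 1) ↔ -4sin(t).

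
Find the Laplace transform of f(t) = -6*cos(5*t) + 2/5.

-6*s/(s^2 + 25) + 2/(5*s)

Apply the Laplace transform termwise.
L{2/5} = (2/5)/s; (-6)·[L{cos(5t)} = s/(s^2 + 25)].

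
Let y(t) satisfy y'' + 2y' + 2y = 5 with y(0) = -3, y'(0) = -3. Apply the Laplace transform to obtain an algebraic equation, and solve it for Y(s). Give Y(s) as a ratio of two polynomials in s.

Transform both sides with L{·}.
Using L{y''} = s^2 Y - s·y(0) - y'(0) and L{y'} = sY - y(0), with y(0) = -3, y'(0) = -3, the left side becomes (s^2 + 2*s + 2)Y - (-3*s - 9).
The right side is L{5} = 5/s.
So (s^2 + 2*s + 2)Y = 5/s + (-3*s - 9).
Solve for Y(s) and write it as one ratio of polynomials.

Y(s) = (-3*s^2 - 9*s + 5)/(s^3 + 2*s^2 + 2*s)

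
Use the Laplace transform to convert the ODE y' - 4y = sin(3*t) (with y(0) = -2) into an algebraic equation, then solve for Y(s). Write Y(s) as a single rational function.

Y(s) = (-2*s^2 - 15)/(s^3 - 4*s^2 + 9*s - 36)

Take the Laplace transform of both sides.
The derivative rules (L{y'} = sY - y(0) = sY - (-2)) turn the left side into (s - 4)Y - (-2).
The right side is L{sin(3*t)} = 3/(s^2 + 9).
So (s - 4)Y = 3/(s^2 + 9) + (-2).
Divide through and combine into a single rational function.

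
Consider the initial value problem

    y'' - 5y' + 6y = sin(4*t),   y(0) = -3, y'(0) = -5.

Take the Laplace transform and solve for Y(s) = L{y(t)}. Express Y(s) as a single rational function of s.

Y(s) = (-3*s^3 + 10*s^2 - 48*s + 164)/(s^4 - 5*s^3 + 22*s^2 - 80*s + 96)

Transform both sides with L{·}.
The derivative rules (L{y''} = s^2 Y - s·y(0) - y'(0) and L{y'} = sY - y(0), with y(0) = -3, y'(0) = -5) turn the left side into (s^2 - 5*s + 6)Y - (-3*s + 10).
The right side is L{sin(4*t)} = 4/(s^2 + 16).
So (s^2 - 5*s + 6)Y = 4/(s^2 + 16) + (-3*s + 10).
Divide through and combine into a single rational function.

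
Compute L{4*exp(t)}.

4/(s - 1)

L{4} = 4/s.
By the first shifting theorem, multiplying by e^(t) replaces s with s - 1.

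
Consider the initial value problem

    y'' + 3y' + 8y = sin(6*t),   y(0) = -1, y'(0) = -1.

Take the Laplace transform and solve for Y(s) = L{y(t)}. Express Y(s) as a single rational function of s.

Y(s) = (-s^3 - 4*s^2 - 36*s - 138)/(s^4 + 3*s^3 + 44*s^2 + 108*s + 288)

Laplace-transform each side.
Using L{y''} = s^2 Y - s·y(0) - y'(0) and L{y'} = sY - y(0), with y(0) = -1, y'(0) = -1, the left side becomes (s^2 + 3*s + 8)Y - (-s - 4).
The right side is L{sin(6*t)} = 6/(s^2 + 36).
So (s^2 + 3*s + 8)Y = 6/(s^2 + 36) + (-s - 4).
Isolate Y and clear denominators.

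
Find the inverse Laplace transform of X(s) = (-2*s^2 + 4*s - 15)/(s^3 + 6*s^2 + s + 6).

-2*sin(t) + cos(t) - 3*exp(-6*t)

Factor the denominator: s^3 + 6*s^2 + s + 6 = (s + 6)*(s^2 + 1).
Partial fraction decomposition gives [-3/(s + 6)] + [s/(s^2 + 1)] + [-2/(s^2 + 1)].
Invert each term: -3/(s + 6) ↔ -3e^(-6t); 1·s/(s^2 + 1) ↔ cos(t); -2·1/(s^2 + 1) ↔ -2sin(t).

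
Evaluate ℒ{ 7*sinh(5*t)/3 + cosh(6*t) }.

By linearity of the Laplace transform, transform each term separately.
L{cosh(6t)} = s/(s^2 - 36); (7/3)·[L{sinh(5t)} = 5/(s^2 - 25)].

s/(s^2 - 36) + 35/(3*(s^2 - 25))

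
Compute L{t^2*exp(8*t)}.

2/(s - 8)^3

L{e^(8t)} = 1/(s - 8).
Then apply L{t^2·g(t)} = (-1)^2 d^2/ds^2[G(s)] with G(s) = 1/(s - 8):
differentiating 2 times and applying the sign gives 2/(s - 8)^3.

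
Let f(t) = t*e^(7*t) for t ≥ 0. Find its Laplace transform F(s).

L{e^(7t)} = 1/(s - 7).
Then apply L{t·g(t)} = -d/ds[G(s)] with G(s) = 1/(s - 7):
differentiating 1 time and applying the sign gives (s - 7)^(-2).

F(s) = (s - 7)^(-2)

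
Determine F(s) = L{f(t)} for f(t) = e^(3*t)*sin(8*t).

F(s) = 8/((s - 3)^2 + 64)

L{sin(8t)} = 8/(s^2 + 64).
By the first shifting theorem, multiplying by e^(3t) replaces s with s - 3.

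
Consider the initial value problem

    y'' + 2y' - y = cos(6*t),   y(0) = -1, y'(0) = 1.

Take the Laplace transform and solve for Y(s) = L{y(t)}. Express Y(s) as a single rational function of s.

Y(s) = (-s^3 - s^2 - 35*s - 36)/(s^4 + 2*s^3 + 35*s^2 + 72*s - 36)

Transform both sides with L{·}.
Using L{y''} = s^2 Y - s·y(0) - y'(0) and L{y'} = sY - y(0), with y(0) = -1, y'(0) = 1, the left side becomes (s^2 + 2*s - 1)Y - (-s - 1).
The right side is L{cos(6*t)} = s/(s^2 + 36).
So (s^2 + 2*s - 1)Y = s/(s^2 + 36) + (-s - 1).
Divide through and combine into a single rational function.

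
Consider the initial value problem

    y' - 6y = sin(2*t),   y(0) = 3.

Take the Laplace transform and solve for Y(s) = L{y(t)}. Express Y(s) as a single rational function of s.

Y(s) = (3*s^2 + 14)/(s^3 - 6*s^2 + 4*s - 24)

Take the Laplace transform of both sides.
Using L{y'} = sY - y(0) = sY - 3, the left side becomes (s - 6)Y - (3).
The right side is L{sin(2*t)} = 2/(s^2 + 4).
So (s - 6)Y = 2/(s^2 + 4) + (3).
Divide through and combine into a single rational function.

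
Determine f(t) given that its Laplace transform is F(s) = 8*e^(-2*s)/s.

The factor e^(-2s) signals a time shift by c = 2 (second shifting theorem).
L{8} = 8/s, so L^-1{8/s} = 8.
Hence the inverse is u(t - 2) times that function evaluated at t - 2.

f(t) = Heaviside(t - 2)*(8)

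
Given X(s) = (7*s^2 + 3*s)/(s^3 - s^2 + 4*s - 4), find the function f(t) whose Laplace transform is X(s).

Factor the denominator: s^3 - s^2 + 4*s - 4 = (s - 1)*(s^2 + 4).
Partial fraction decomposition gives [2/(s - 1)] + [5*s/(s^2 + 4)] + [8/(s^2 + 4)].
Invert each term: 2/(s - 1) ↔ 2e^(t); 5·s/(s^2 + 4) ↔ 5cos(2t); 4·2/(s^2 + 4) ↔ 4sin(2t).

f(t) = 2*exp(t) + 4*sin(2*t) + 5*cos(2*t)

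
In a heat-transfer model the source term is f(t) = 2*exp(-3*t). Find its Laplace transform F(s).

F(s) = 2/(s + 3)

L{2} = 2/s.
By the first shifting theorem, multiplying by e^(-3t) replaces s with s + 3.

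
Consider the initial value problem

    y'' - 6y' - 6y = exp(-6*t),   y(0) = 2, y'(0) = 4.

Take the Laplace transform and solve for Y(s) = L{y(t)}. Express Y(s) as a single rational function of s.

Transform both sides with L{·}.
With L{y''} = s^2 Y - s·y(0) - y'(0) and L{y'} = sY - y(0), with y(0) = 2, y'(0) = 4: the LHS transforms to (s^2 - 6*s - 6)Y - (2*s - 8).
The right side is L{exp(-6*t)} = 1/(s + 6).
So (s^2 - 6*s - 6)Y = 1/(s + 6) + (2*s - 8).
Isolate Y and clear denominators.

Y(s) = (2*s^2 + 4*s - 47)/(s^3 - 42*s - 36)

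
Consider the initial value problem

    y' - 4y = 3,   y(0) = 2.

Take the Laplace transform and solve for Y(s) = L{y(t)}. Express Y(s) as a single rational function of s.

Laplace-transform each side.
The derivative rules (L{y'} = sY - y(0) = sY - 2) turn the left side into (s - 4)Y - (2).
The right side is L{3} = 3/s.
So (s - 4)Y = 3/s + (2).
Solve for Y(s) and write it as one ratio of polynomials.

Y(s) = (2*s + 3)/(s^2 - 4*s)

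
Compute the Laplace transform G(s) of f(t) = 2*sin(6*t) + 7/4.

G(s) = 12/(s^2 + 36) + 7/(4*s)

The transform is linear, so treat each term independently.
(2)·[L{sin(6t)} = 6/(s^2 + 36)]; L{7/4} = (7/4)/s.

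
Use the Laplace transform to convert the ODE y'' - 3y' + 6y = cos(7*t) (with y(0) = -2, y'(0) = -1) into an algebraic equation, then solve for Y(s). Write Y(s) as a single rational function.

Y(s) = (-2*s^3 + 5*s^2 - 97*s + 245)/(s^4 - 3*s^3 + 55*s^2 - 147*s + 294)

Take the Laplace transform of both sides.
Using L{y''} = s^2 Y - s·y(0) - y'(0) and L{y'} = sY - y(0), with y(0) = -2, y'(0) = -1, the left side becomes (s^2 - 3*s + 6)Y - (-2*s + 5).
The right side is L{cos(7*t)} = s/(s^2 + 49).
So (s^2 - 3*s + 6)Y = s/(s^2 + 49) + (-2*s + 5).
Solve for Y(s) and write it as one ratio of polynomials.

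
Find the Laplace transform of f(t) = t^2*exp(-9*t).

2/(s + 9)^3

L{e^(-9t)} = 1/(s + 9).
Then apply L{t^2·g(t)} = (-1)^2 d^2/ds^2[G(s)] with G(s) = 1/(s + 9):
differentiating 2 times and applying the sign gives 2/(s + 9)^3.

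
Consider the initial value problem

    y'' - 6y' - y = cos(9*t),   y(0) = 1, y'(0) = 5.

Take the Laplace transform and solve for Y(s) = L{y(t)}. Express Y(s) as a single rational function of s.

Laplace-transform each side.
Using L{y''} = s^2 Y - s·y(0) - y'(0) and L{y'} = sY - y(0), with y(0) = 1, y'(0) = 5, the left side becomes (s^2 - 6*s - 1)Y - (s - 1).
The right side is L{cos(9*t)} = s/(s^2 + 81).
So (s^2 - 6*s - 1)Y = s/(s^2 + 81) + (s - 1).
Divide through and combine into a single rational function.

Y(s) = (s^3 - s^2 + 82*s - 81)/(s^4 - 6*s^3 + 80*s^2 - 486*s - 81)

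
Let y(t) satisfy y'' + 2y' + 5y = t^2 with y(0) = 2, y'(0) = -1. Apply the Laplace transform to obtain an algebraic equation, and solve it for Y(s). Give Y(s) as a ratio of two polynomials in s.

Y(s) = (2*s^4 + 3*s^3 + 2)/(s^5 + 2*s^4 + 5*s^3)

Take the Laplace transform of both sides.
The derivative rules (L{y''} = s^2 Y - s·y(0) - y'(0) and L{y'} = sY - y(0), with y(0) = 2, y'(0) = -1) turn the left side into (s^2 + 2*s + 5)Y - (2*s + 3).
The right side is L{t^2} = 2/s^3.
So (s^2 + 2*s + 5)Y = 2/s^3 + (2*s + 3).
Divide through and combine into a single rational function.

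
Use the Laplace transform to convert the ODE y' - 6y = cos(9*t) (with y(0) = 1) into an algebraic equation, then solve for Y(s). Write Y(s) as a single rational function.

Y(s) = (s^2 + s + 81)/(s^3 - 6*s^2 + 81*s - 486)

Take the Laplace transform of both sides.
Using L{y'} = sY - y(0) = sY - 1, the left side becomes (s - 6)Y - (1).
The right side is L{cos(9*t)} = s/(s^2 + 81).
So (s - 6)Y = s/(s^2 + 81) + (1).
Isolate Y and clear denominators.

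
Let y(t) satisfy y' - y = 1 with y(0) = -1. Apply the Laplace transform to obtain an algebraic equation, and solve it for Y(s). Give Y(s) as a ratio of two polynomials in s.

Y(s) = -1/s

Apply the Laplace transform to the equation.
With L{y'} = sY - y(0) = sY - (-1): the LHS transforms to (s - 1)Y - (-1).
The right side is L{1} = 1/s.
So (s - 1)Y = 1/s + (-1).
Divide through and combine into a single rational function.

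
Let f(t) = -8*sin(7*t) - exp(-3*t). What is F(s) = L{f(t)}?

F(s) = -56/(s^2 + 49) - 1/(s + 3)

By linearity of the Laplace transform, transform each term separately.
(-8)·[L{sin(7t)} = 7/(s^2 + 49)]; (-1)·[L{e^(-3t)} = 1/(s + 3)].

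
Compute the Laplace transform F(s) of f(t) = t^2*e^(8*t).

F(s) = 2/(s - 8)^3

L{e^(8t)} = 1/(s - 8).
Then apply L{t^2·g(t)} = (-1)^2 d^2/ds^2[G(s)] with G(s) = 1/(s - 8):
differentiating 2 times and applying the sign gives 2/(s - 8)^3.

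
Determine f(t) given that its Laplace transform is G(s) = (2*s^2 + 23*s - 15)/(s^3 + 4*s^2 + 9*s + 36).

Factor the denominator: s^3 + 4*s^2 + 9*s + 36 = (s + 4)*(s^2 + 9).
Partial fraction decomposition gives [-3/(s + 4)] + [5*s/(s^2 + 9)] + [3/(s^2 + 9)].
Invert each term: -3/(s + 4) ↔ -3e^(-4t); 5·s/(s^2 + 9) ↔ 5cos(3t); 1·3/(s^2 + 9) ↔ sin(3t).

f(t) = sin(3*t) + 5*cos(3*t) - 3*exp(-4*t)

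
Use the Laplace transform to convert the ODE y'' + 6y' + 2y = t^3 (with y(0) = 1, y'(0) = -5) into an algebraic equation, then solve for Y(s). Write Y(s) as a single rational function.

Y(s) = (s^5 + s^4 + 6)/(s^6 + 6*s^5 + 2*s^4)

Apply the Laplace transform to the equation.
The derivative rules (L{y''} = s^2 Y - s·y(0) - y'(0) and L{y'} = sY - y(0), with y(0) = 1, y'(0) = -5) turn the left side into (s^2 + 6*s + 2)Y - (s + 1).
The right side is L{t^3} = 6/s^4.
So (s^2 + 6*s + 2)Y = 6/s^4 + (s + 1).
Isolate Y and clear denominators.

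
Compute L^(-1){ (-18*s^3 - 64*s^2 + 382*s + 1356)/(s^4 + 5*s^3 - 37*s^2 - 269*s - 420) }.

-4*exp(7*t) - 6*exp(-3*t) - 4*exp(-4*t) - 4*exp(-5*t)

Factor the denominator: s^4 + 5*s^3 - 37*s^2 - 269*s - 420 = (s - 7)*(s + 3)*(s + 4)*(s + 5).
Partial fraction decomposition gives [-4/(s - 7)] + [-4/(s + 4)] + [-6/(s + 3)] + [-4/(s + 5)].
Invert each term: -4/(s - 7) ↔ -4e^(7t); -4/(s + 4) ↔ -4e^(-4t); -6/(s + 3) ↔ -6e^(-3t); -4/(s + 5) ↔ -4e^(-5t).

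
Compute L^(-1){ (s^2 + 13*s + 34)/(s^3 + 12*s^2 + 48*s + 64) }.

-t^2*exp(-4*t) + 5*t*exp(-4*t) + exp(-4*t)

Factor the denominator: s^3 + 12*s^2 + 48*s + 64 = (s + 4)^3.
Partial fraction decomposition gives [1/(s + 4)] + [5/(s + 4)^2] + [-2/(s + 4)^3].
Invert each term: 1/(s + 4) ↔ e^(-4t); 5/(s + 4)^2 ↔ 5t·e^(-4t); -2/(s + 4)^3 ↔ (-1)t^2·e^(-4t).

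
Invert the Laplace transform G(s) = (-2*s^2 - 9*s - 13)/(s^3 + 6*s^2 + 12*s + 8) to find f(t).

f(t) = -3*t^2*exp(-2*t)/2 - t*exp(-2*t) - 2*exp(-2*t)

Factor the denominator: s^3 + 6*s^2 + 12*s + 8 = (s + 2)^3.
Partial fraction decomposition gives [-2/(s + 2)] + [-1/(s + 2)^2] + [-3/(s + 2)^3].
Invert each term: -2/(s + 2) ↔ -2e^(-2t); -1/(s + 2)^2 ↔ -t·e^(-2t); -3/(s + 2)^3 ↔ (-3/2)t^2·e^(-2t).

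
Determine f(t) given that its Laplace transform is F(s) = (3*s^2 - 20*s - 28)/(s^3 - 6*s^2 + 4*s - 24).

Factor the denominator: s^3 - 6*s^2 + 4*s - 24 = (s - 6)*(s^2 + 4).
Partial fraction decomposition gives [-1/(s - 6)] + [4*s/(s^2 + 4)] + [4/(s^2 + 4)].
Invert each term: -1/(s - 6) ↔ -e^(6t); 4·s/(s^2 + 4) ↔ 4cos(2t); 2·2/(s^2 + 4) ↔ 2sin(2t).

f(t) = -exp(6*t) + 2*sin(2*t) + 4*cos(2*t)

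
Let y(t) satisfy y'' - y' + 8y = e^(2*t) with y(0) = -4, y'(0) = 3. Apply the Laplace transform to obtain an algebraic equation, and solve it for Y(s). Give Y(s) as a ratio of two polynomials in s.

Transform both sides with L{·}.
Using L{y''} = s^2 Y - s·y(0) - y'(0) and L{y'} = sY - y(0), with y(0) = -4, y'(0) = 3, the left side becomes (s^2 - s + 8)Y - (-4*s + 7).
The right side is L{e^(2*t)} = 1/(s - 2).
So (s^2 - s + 8)Y = 1/(s - 2) + (-4*s + 7).
Divide through and combine into a single rational function.

Y(s) = (-4*s^2 + 15*s - 13)/(s^3 - 3*s^2 + 10*s - 16)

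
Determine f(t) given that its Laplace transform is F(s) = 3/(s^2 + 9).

Since L{sin(3t)} = 3/(s^2 + 9), the inverse is sin(3*t).

f(t) = sin(3*t)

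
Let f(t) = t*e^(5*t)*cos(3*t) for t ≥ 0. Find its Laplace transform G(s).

G(s) = (s - 8)*(s - 2)/(s^2 - 10*s + 34)^2

L{cos(3t)} = s/(s^2 + 9).
Multiplying by e^(5t) shifts s → s - 5, so L{e^(5*t)*cos(3*t)} = (s - 5)/((s - 5)^2 + 9).
Then apply L{t·g(t)} = -d/ds[H(s)] with H(s) = (s - 5)/((s - 5)^2 + 9):
differentiating 1 time and applying the sign gives (s - 8)*(s - 2)/(s^2 - 10*s + 34)^2.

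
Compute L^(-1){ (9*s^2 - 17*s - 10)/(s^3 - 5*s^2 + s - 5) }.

Factor the denominator: s^3 - 5*s^2 + s - 5 = (s - 5)*(s^2 + 1).
Partial fraction decomposition gives [5/(s - 5)] + [4*s/(s^2 + 1)] + [3/(s^2 + 1)].
Invert each term: 5/(s - 5) ↔ 5e^(5t); 4·s/(s^2 + 1) ↔ 4cos(t); 3·1/(s^2 + 1) ↔ 3sin(t).

5*exp(5*t) + 3*sin(t) + 4*cos(t)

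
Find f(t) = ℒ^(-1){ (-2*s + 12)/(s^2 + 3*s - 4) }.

Factor the denominator: s^2 + 3*s - 4 = (s - 1)*(s + 4).
Partial fraction decomposition gives [-4/(s + 4)] + [2/(s - 1)].
Invert each term: -4/(s + 4) ↔ -4e^(-4t); 2/(s - 1) ↔ 2e^(t).

f(t) = 2*exp(t) - 4*exp(-4*t)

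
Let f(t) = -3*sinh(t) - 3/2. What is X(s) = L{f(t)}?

X(s) = -3/(s^2 - 1) - 3/(2*s)

Apply the Laplace transform termwise.
L{-3/2} = (-3/2)/s; (-3)·[L{sinh(t)} = 1/(s^2 - 1)].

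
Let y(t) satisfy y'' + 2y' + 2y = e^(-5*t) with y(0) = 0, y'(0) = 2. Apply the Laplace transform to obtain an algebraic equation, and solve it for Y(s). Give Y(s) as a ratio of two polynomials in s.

Apply the Laplace transform to the equation.
Using L{y''} = s^2 Y - s·y(0) - y'(0) and L{y'} = sY - y(0), with y(0) = 0, y'(0) = 2, the left side becomes (s^2 + 2*s + 2)Y - (2).
The right side is L{e^(-5*t)} = 1/(s + 5).
So (s^2 + 2*s + 2)Y = 1/(s + 5) + (2).
Solve for Y(s) and write it as one ratio of polynomials.

Y(s) = (2*s + 11)/(s^3 + 7*s^2 + 12*s + 10)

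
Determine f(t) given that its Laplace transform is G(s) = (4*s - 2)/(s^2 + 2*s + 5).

Complete the square in the denominator: s^2 + 2*s + 5 = (s + 1)^2 + 2^2.
Split the numerator to match: 4*s - 2 = 4·(s + 1) - 3·2.
Invert each term: 4·(s + 1)/((s + 1)^2 + 4) ↔ 4e^(-t)cos(2t); -3·2/((s + 1)^2 + 4) ↔ -3e^(-t)sin(2t).

f(t) = -3*exp(-t)*sin(2*t) + 4*exp(-t)*cos(2*t)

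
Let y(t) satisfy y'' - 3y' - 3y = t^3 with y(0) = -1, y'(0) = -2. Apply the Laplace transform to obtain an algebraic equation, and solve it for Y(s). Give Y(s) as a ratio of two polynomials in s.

Transform both sides with L{·}.
Using L{y''} = s^2 Y - s·y(0) - y'(0) and L{y'} = sY - y(0), with y(0) = -1, y'(0) = -2, the left side becomes (s^2 - 3*s - 3)Y - (-s + 1).
The right side is L{t^3} = 6/s^4.
So (s^2 - 3*s - 3)Y = 6/s^4 + (-s + 1).
Divide through and combine into a single rational function.

Y(s) = (-s^5 + s^4 + 6)/(s^6 - 3*s^5 - 3*s^4)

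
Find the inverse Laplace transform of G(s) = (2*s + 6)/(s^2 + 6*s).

1 + exp(-6*t)

Factor the denominator: s^2 + 6*s = s*(s + 6).
Partial fraction decomposition gives [1/(s + 6)] + [1/s].
Invert each term: 1/(s + 6) ↔ e^(-6t); 1/(s - 0) ↔ e^(0t).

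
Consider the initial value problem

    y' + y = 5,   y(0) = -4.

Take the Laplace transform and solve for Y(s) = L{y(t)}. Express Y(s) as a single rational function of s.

Y(s) = (-4*s + 5)/(s^2 + s)

Laplace-transform each side.
Using L{y'} = sY - y(0) = sY - (-4), the left side becomes (s + 1)Y - (-4).
The right side is L{5} = 5/s.
So (s + 1)Y = 5/s + (-4).
Divide through and combine into a single rational function.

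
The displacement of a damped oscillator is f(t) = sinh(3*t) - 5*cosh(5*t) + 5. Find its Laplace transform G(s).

By linearity of the Laplace transform, transform each term separately.
(-5)·[L{cosh(5t)} = s/(s^2 - 25)]; L{5} = 5/s; L{sinh(3t)} = 3/(s^2 - 9).

G(s) = -5*s/(s^2 - 25) + 3/(s^2 - 9) + 5/s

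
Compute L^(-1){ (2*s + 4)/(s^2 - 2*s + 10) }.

2*exp(t)*sin(3*t) + 2*exp(t)*cos(3*t)

Complete the square in the denominator: s^2 - 2*s + 10 = (s - 1)^2 + 3^2.
Split the numerator to match: 2*s + 4 = 2·(s - 1) + 2·3.
Invert each term: 2·(s - 1)/((s - 1)^2 + 9) ↔ 2e^(t)cos(3t); 2·3/((s - 1)^2 + 9) ↔ 2e^(t)sin(3t).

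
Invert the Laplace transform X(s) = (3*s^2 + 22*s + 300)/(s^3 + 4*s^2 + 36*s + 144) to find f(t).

f(t) = 5*sin(6*t) - 2*cos(6*t) + 5*exp(-4*t)

Factor the denominator: s^3 + 4*s^2 + 36*s + 144 = (s + 4)*(s^2 + 36).
Partial fraction decomposition gives [5/(s + 4)] + [-2*s/(s^2 + 36)] + [30/(s^2 + 36)].
Invert each term: 5/(s + 4) ↔ 5e^(-4t); -2·s/(s^2 + 36) ↔ -2cos(6t); 5·6/(s^2 + 36) ↔ 5sin(6t).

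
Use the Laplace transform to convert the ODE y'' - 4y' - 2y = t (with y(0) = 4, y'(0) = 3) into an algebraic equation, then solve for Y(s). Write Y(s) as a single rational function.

Y(s) = (4*s^3 - 13*s^2 + 1)/(s^4 - 4*s^3 - 2*s^2)

Laplace-transform each side.
The derivative rules (L{y''} = s^2 Y - s·y(0) - y'(0) and L{y'} = sY - y(0), with y(0) = 4, y'(0) = 3) turn the left side into (s^2 - 4*s - 2)Y - (4*s - 13).
The right side is L{t} = s^(-2).
So (s^2 - 4*s - 2)Y = s^(-2) + (4*s - 13).
Solve for Y(s) and write it as one ratio of polynomials.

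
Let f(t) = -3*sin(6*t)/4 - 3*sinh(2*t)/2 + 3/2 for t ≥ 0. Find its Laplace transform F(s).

The transform is linear, so treat each term independently.
(-3/4)·[L{sin(6t)} = 6/(s^2 + 36)]; L{3/2} = (3/2)/s; (-3/2)·[L{sinh(2t)} = 2/(s^2 - 4)].

F(s) = -9/(2*(s^2 + 36)) - 3/(s^2 - 4) + 3/(2*s)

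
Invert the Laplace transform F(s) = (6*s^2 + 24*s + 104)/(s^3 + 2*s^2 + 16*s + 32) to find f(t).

f(t) = 5*sin(4*t) + 2*cos(4*t) + 4*exp(-2*t)

Factor the denominator: s^3 + 2*s^2 + 16*s + 32 = (s + 2)*(s^2 + 16).
Partial fraction decomposition gives [4/(s + 2)] + [2*s/(s^2 + 16)] + [20/(s^2 + 16)].
Invert each term: 4/(s + 2) ↔ 4e^(-2t); 2·s/(s^2 + 16) ↔ 2cos(4t); 5·4/(s^2 + 16) ↔ 5sin(4t).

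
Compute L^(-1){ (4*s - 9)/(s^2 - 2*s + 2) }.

Complete the square in the denominator: s^2 - 2*s + 2 = (s - 1)^2 + 1^2.
Split the numerator to match: 4*s - 9 = 4·(s - 1) - 5·1.
Invert each term: 4·(s - 1)/((s - 1)^2 + 1) ↔ 4e^(t)cos(t); -5·1/((s - 1)^2 + 1) ↔ -5e^(t)sin(t).

-5*exp(t)*sin(t) + 4*exp(t)*cos(t)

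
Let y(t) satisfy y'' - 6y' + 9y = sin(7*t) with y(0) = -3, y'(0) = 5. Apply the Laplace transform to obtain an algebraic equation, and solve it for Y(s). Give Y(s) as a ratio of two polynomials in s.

Y(s) = (-3*s^3 + 23*s^2 - 147*s + 1134)/(s^4 - 6*s^3 + 58*s^2 - 294*s + 441)

Laplace-transform each side.
With L{y''} = s^2 Y - s·y(0) - y'(0) and L{y'} = sY - y(0), with y(0) = -3, y'(0) = 5: the LHS transforms to (s^2 - 6*s + 9)Y - (-3*s + 23).
The right side is L{sin(7*t)} = 7/(s^2 + 49).
So (s^2 - 6*s + 9)Y = 7/(s^2 + 49) + (-3*s + 23).
Isolate Y and clear denominators.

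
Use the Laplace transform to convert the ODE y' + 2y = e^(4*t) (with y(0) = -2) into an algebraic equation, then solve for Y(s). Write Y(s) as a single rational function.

Y(s) = (-2*s + 9)/(s^2 - 2*s - 8)

Apply the Laplace transform to the equation.
Using L{y'} = sY - y(0) = sY - (-2), the left side becomes (s + 2)Y - (-2).
The right side is L{e^(4*t)} = 1/(s - 4).
So (s + 2)Y = 1/(s - 4) + (-2).
Solve for Y(s) and write it as one ratio of polynomials.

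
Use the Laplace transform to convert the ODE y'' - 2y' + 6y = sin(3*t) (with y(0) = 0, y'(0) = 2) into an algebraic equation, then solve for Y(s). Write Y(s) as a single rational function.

Y(s) = (2*s^2 + 21)/(s^4 - 2*s^3 + 15*s^2 - 18*s + 54)

Take the Laplace transform of both sides.
Using L{y''} = s^2 Y - s·y(0) - y'(0) and L{y'} = sY - y(0), with y(0) = 0, y'(0) = 2, the left side becomes (s^2 - 2*s + 6)Y - (2).
The right side is L{sin(3*t)} = 3/(s^2 + 9).
So (s^2 - 2*s + 6)Y = 3/(s^2 + 9) + (2).
Isolate Y and clear denominators.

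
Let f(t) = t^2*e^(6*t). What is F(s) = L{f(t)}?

F(s) = 2/(s - 6)^3

L{e^(6t)} = 1/(s - 6).
Then apply L{t^2·g(t)} = (-1)^2 d^2/ds^2[G(s)] with G(s) = 1/(s - 6):
differentiating 2 times and applying the sign gives 2/(s - 6)^3.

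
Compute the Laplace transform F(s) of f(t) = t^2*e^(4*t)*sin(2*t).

F(s) = 4*(3*s^2 - 24*s + 44)/(s^2 - 8*s + 20)^3

L{sin(2t)} = 2/(s^2 + 4).
Multiplying by e^(4t) shifts s → s - 4, so L{e^(4*t)*sin(2*t)} = 2/((s - 4)^2 + 4).
Then apply L{t^2·g(t)} = (-1)^2 d^2/ds^2[G(s)] with G(s) = 2/((s - 4)^2 + 4):
differentiating 2 times and applying the sign gives 4*(3*s^2 - 24*s + 44)/(s^2 - 8*s + 20)^3.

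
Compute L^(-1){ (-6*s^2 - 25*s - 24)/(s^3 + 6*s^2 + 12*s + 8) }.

t^2*exp(-2*t) - t*exp(-2*t) - 6*exp(-2*t)

Factor the denominator: s^3 + 6*s^2 + 12*s + 8 = (s + 2)^3.
Partial fraction decomposition gives [-6/(s + 2)] + [-1/(s + 2)^2] + [2/(s + 2)^3].
Invert each term: -6/(s + 2) ↔ -6e^(-2t); -1/(s + 2)^2 ↔ -t·e^(-2t); 2/(s + 2)^3 ↔ (1)t^2·e^(-2t).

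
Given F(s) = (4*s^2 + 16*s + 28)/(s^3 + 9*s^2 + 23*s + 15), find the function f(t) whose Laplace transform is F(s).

f(t) = 2*exp(-t) - 4*exp(-3*t) + 6*exp(-5*t)

Factor the denominator: s^3 + 9*s^2 + 23*s + 15 = (s + 1)*(s + 3)*(s + 5).
Partial fraction decomposition gives [-4/(s + 3)] + [6/(s + 5)] + [2/(s + 1)].
Invert each term: -4/(s + 3) ↔ -4e^(-3t); 6/(s + 5) ↔ 6e^(-5t); 2/(s + 1) ↔ 2e^(-t).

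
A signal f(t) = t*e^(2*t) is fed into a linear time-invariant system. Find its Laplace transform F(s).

L{e^(2t)} = 1/(s - 2).
Then apply L{t·g(t)} = -d/ds[G(s)] with G(s) = 1/(s - 2):
differentiating 1 time and applying the sign gives (s - 2)^(-2).

F(s) = (s - 2)^(-2)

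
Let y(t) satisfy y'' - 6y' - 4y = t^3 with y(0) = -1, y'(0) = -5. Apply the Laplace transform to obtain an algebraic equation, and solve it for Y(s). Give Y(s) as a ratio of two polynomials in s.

Y(s) = (-s^5 + s^4 + 6)/(s^6 - 6*s^5 - 4*s^4)

Apply the Laplace transform to the equation.
Using L{y''} = s^2 Y - s·y(0) - y'(0) and L{y'} = sY - y(0), with y(0) = -1, y'(0) = -5, the left side becomes (s^2 - 6*s - 4)Y - (-s + 1).
The right side is L{t^3} = 6/s^4.
So (s^2 - 6*s - 4)Y = 6/s^4 + (-s + 1).
Isolate Y and clear denominators.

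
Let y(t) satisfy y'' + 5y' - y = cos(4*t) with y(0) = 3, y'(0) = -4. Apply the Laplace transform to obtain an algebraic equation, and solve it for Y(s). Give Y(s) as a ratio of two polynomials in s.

Y(s) = (3*s^3 + 11*s^2 + 49*s + 176)/(s^4 + 5*s^3 + 15*s^2 + 80*s - 16)

Take the Laplace transform of both sides.
The derivative rules (L{y''} = s^2 Y - s·y(0) - y'(0) and L{y'} = sY - y(0), with y(0) = 3, y'(0) = -4) turn the left side into (s^2 + 5*s - 1)Y - (3*s + 11).
The right side is L{cos(4*t)} = s/(s^2 + 16).
So (s^2 + 5*s - 1)Y = s/(s^2 + 16) + (3*s + 11).
Isolate Y and clear denominators.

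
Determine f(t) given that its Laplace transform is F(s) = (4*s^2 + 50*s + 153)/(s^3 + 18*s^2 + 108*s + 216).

Factor the denominator: s^3 + 18*s^2 + 108*s + 216 = (s + 6)^3.
Partial fraction decomposition gives [4/(s + 6)] + [2/(s + 6)^2] + [-3/(s + 6)^3].
Invert each term: 4/(s + 6) ↔ 4e^(-6t); 2/(s + 6)^2 ↔ 2t·e^(-6t); -3/(s + 6)^3 ↔ (-3/2)t^2·e^(-6t).

f(t) = -3*t^2*exp(-6*t)/2 + 2*t*exp(-6*t) + 4*exp(-6*t)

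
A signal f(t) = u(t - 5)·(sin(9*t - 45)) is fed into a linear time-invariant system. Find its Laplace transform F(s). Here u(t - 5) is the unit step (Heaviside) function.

By the second shifting theorem, L{u(t - c)·g(t - c)} = e^(-cs)·G(s) with c = 5 and G(s) = L{g(t)}.
L{sin(9t)} = 9/(s^2 + 81).

F(s) = 9*exp(-5*s)/(s^2 + 81)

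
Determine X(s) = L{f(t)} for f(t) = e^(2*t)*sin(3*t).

L{sin(3t)} = 3/(s^2 + 9).
By the first shifting theorem, multiplying by e^(2t) replaces s with s - 2.

X(s) = 3/((s - 2)^2 + 9)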